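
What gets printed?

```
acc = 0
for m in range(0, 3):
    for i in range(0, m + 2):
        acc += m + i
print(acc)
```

m=0,i=0: acc = 0+0 = 0
m=0,i=1: acc = 0+1 = 1
m=1,i=0: acc = 1+1 = 2
m=1,i=1: acc = 2+2 = 4
m=1,i=2: acc = 4+3 = 7
m=2,i=0: acc = 7+2 = 9
m=2,i=1: acc = 9+3 = 12
m=2,i=2: acc = 12+4 = 16
m=2,i=3: acc = 16+5 = 21

21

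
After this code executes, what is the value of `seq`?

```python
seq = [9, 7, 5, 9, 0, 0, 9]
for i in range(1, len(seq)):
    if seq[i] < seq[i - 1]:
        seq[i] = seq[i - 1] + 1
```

[9, 10, 11, 12, 13, 14, 15]

i=1: 7<9, seq[1] = 9+1 = 10 → [9, 10, 5, 9, 0, 0, 9]
i=2: 5<10, seq[2] = 10+1 = 11 → [9, 10, 11, 9, 0, 0, 9]
i=3: 9<11, seq[3] = 11+1 = 12 → [9, 10, 11, 12, 0, 0, 9]
i=4: 0<12, seq[4] = 12+1 = 13 → [9, 10, 11, 12, 13, 0, 9]
i=5: 0<13, seq[5] = 13+1 = 14 → [9, 10, 11, 12, 13, 14, 9]
i=6: 9<14, seq[6] = 14+1 = 15 → [9, 10, 11, 12, 13, 14, 15]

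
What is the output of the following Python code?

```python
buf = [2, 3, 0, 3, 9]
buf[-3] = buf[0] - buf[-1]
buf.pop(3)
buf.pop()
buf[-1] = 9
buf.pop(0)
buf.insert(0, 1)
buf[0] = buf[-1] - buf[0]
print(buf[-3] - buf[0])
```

0

buf[-3] = buf[0]-buf[-1] = 2-9 = -7 → [2, 3, -7, 3, 9]
pop(3) removes 3 → [2, 3, -7, 9]
pop() removes 9 → [2, 3, -7]
buf[-1] = 9 → [2, 3, 9]
pop(0) removes 2 → [3, 9]
insert 1 at 0 → [1, 3, 9]
buf[0] = buf[-1]-buf[0] = 9-1 = 8 → [8, 3, 9]
buf[-3]-buf[0] = 8-8 = 0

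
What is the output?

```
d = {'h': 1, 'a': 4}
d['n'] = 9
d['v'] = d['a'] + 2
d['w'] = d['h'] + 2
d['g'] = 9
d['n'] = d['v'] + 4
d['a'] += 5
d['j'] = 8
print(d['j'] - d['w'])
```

d['n'] = 9 → {'h': 1, 'a': 4, 'n': 9}
d['v'] = d['a']+2 = 6 → {'h': 1, 'a': 4, 'n': 9, 'v': 6}
d['w'] = d['h']+2 = 3 → {'h': 1, 'a': 4, 'n': 9, 'v': 6, 'w': 3}
d['g'] = 9 → {'h': 1, 'a': 4, 'n': 9, 'v': 6, 'w': 3, 'g': 9}
d['n'] = d['v']+4 = 10 → {'h': 1, 'a': 4, 'n': 10, 'v': 6, 'w': 3, 'g': 9}
d['a'] = 4+5 = 9 → {'h': 1, 'a': 9, 'n': 10, 'v': 6, 'w': 3, 'g': 9}
d['j'] = 8 → {'h': 1, 'a': 9, 'n': 10, 'v': 6, 'w': 3, 'g': 9, 'j': 8}
d['j']-d['w'] = 8-3 = 5

5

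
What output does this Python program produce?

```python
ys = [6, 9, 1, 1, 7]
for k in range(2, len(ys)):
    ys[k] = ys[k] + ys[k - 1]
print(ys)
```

k=2: ys[2] = 1+9 = 10 → [6, 9, 10, 1, 7]
k=3: ys[3] = 1+10 = 11 → [6, 9, 10, 11, 7]
k=4: ys[4] = 7+11 = 18 → [6, 9, 10, 11, 18]

[6, 9, 10, 11, 18]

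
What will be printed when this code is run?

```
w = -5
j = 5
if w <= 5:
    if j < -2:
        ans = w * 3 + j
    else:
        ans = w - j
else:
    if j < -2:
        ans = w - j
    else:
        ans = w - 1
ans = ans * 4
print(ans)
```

-40

w=-5, j=5
w <= 5 is True; j < -2 is False
→ ans = w - j = -10
ans = (-10)*4 = -40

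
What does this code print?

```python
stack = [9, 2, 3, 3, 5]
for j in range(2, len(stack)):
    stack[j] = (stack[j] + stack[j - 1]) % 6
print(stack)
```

[9, 2, 5, 2, 1]

j=2: stack[2] = (3+2)%6 = 5 → [9, 2, 5, 3, 5]
j=3: stack[3] = (3+5)%6 = 2 → [9, 2, 5, 2, 5]
j=4: stack[4] = (5+2)%6 = 1 → [9, 2, 5, 2, 1]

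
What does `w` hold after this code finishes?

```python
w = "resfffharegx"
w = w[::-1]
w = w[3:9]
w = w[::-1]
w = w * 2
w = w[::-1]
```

'rahfffrahfff'

reverse → 'xgerahfffser'
slice [3:9] → 'rahfff'
reverse → 'fffhar'
repeat ×2 → 'fffharfffhar'
reverse → 'rahfffrahfff'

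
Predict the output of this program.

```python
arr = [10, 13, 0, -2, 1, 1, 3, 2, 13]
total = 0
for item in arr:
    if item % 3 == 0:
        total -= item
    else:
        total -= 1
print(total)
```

-10

item=10: not %3==0, total = 0-1 = -1
item=13: not %3==0, total = (-1)-1 = -2
item=0: %3==0, total = (-2)-0 = -2
item=-2: not %3==0, total = (-2)-1 = -3
item=1: not %3==0, total = (-3)-1 = -4
item=1: not %3==0, total = (-4)-1 = -5
item=3: %3==0, total = (-5)-3 = -8
item=2: not %3==0, total = (-8)-1 = -9
item=13: not %3==0, total = (-9)-1 = -10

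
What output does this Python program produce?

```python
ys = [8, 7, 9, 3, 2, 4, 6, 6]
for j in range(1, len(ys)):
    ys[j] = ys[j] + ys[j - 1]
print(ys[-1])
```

j=1: ys[1] = 7+8 = 15 → [8, 15, 9, 3, 2, 4, 6, 6]
j=2: ys[2] = 9+15 = 24 → [8, 15, 24, 3, 2, 4, 6, 6]
j=3: ys[3] = 3+24 = 27 → [8, 15, 24, 27, 2, 4, 6, 6]
j=4: ys[4] = 2+27 = 29 → [8, 15, 24, 27, 29, 4, 6, 6]
j=5: ys[5] = 4+29 = 33 → [8, 15, 24, 27, 29, 33, 6, 6]
j=6: ys[6] = 6+33 = 39 → [8, 15, 24, 27, 29, 33, 39, 6]
j=7: ys[7] = 6+39 = 45 → [8, 15, 24, 27, 29, 33, 39, 45]

45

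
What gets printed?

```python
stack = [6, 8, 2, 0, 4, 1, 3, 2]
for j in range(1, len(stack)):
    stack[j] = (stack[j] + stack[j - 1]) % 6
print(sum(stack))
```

j=1: stack[1] = (8+6)%6 = 2 → [6, 2, 2, 0, 4, 1, 3, 2]
j=2: stack[2] = (2+2)%6 = 4 → [6, 2, 4, 0, 4, 1, 3, 2]
j=3: stack[3] = (0+4)%6 = 4 → [6, 2, 4, 4, 4, 1, 3, 2]
j=4: stack[4] = (4+4)%6 = 2 → [6, 2, 4, 4, 2, 1, 3, 2]
j=5: stack[5] = (1+2)%6 = 3 → [6, 2, 4, 4, 2, 3, 3, 2]
j=6: stack[6] = (3+3)%6 = 0 → [6, 2, 4, 4, 2, 3, 0, 2]
j=7: stack[7] = (2+0)%6 = 2 → [6, 2, 4, 4, 2, 3, 0, 2]
sum = 23

23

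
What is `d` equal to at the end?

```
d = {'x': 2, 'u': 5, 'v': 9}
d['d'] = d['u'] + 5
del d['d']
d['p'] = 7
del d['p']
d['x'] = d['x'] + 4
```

d['d'] = d['u']+5 = 10 → {'x': 2, 'u': 5, 'v': 9, 'd': 10}
del 'd' → {'x': 2, 'u': 5, 'v': 9}
d['p'] = 7 → {'x': 2, 'u': 5, 'v': 9, 'p': 7}
del 'p' → {'x': 2, 'u': 5, 'v': 9}
d['x'] = d['x']+4 = 6 → {'x': 6, 'u': 5, 'v': 9}

{'x': 6, 'u': 5, 'v': 9}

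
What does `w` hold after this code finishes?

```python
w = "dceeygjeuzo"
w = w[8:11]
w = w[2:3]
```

slice [8:11] → 'uzo'
slice [2:3] → 'o'

'o'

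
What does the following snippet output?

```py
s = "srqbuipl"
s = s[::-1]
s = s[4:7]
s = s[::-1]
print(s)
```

reverse → 'lpiubqrs'
slice [4:7] → 'bqr'
reverse → 'rqb'

rqb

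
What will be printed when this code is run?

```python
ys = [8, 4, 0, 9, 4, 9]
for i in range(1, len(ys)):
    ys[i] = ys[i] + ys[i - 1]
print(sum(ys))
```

i=1: ys[1] = 4+8 = 12 → [8, 12, 0, 9, 4, 9]
i=2: ys[2] = 0+12 = 12 → [8, 12, 12, 9, 4, 9]
i=3: ys[3] = 9+12 = 21 → [8, 12, 12, 21, 4, 9]
i=4: ys[4] = 4+21 = 25 → [8, 12, 12, 21, 25, 9]
i=5: ys[5] = 9+25 = 34 → [8, 12, 12, 21, 25, 34]
sum = 112

112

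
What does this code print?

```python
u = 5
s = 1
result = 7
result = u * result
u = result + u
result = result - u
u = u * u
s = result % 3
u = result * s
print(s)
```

1

result = 5*7 = 35
u = 35+5 = 40
result = 35-40 = -5
u = 40*40 = 1600
s = (-5)%3 = 1
u = (-5)*1 = -5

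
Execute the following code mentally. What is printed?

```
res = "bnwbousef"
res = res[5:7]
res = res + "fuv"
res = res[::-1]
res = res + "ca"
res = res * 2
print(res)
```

vufsucavufsuca

slice [5:7] → 'us'
+ 'fuv' → 'usfuv'
reverse → 'vufsu'
+ 'ca' → 'vufsuca'
repeat ×2 → 'vufsucavufsuca'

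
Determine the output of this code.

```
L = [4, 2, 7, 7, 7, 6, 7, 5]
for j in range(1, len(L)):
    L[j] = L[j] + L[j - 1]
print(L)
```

j=1: L[1] = 2+4 = 6 → [4, 6, 7, 7, 7, 6, 7, 5]
j=2: L[2] = 7+6 = 13 → [4, 6, 13, 7, 7, 6, 7, 5]
j=3: L[3] = 7+13 = 20 → [4, 6, 13, 20, 7, 6, 7, 5]
j=4: L[4] = 7+20 = 27 → [4, 6, 13, 20, 27, 6, 7, 5]
j=5: L[5] = 6+27 = 33 → [4, 6, 13, 20, 27, 33, 7, 5]
j=6: L[6] = 7+33 = 40 → [4, 6, 13, 20, 27, 33, 40, 5]
j=7: L[7] = 5+40 = 45 → [4, 6, 13, 20, 27, 33, 40, 45]

[4, 6, 13, 20, 27, 33, 40, 45]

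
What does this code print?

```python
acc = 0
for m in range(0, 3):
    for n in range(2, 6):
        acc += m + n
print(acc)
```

m=0,n=2: acc = 0+2 = 2
m=0,n=3: acc = 2+3 = 5
m=0,n=4: acc = 5+4 = 9
m=0,n=5: acc = 9+5 = 14
m=1,n=2: acc = 14+3 = 17
m=1,n=3: acc = 17+4 = 21
m=1,n=4: acc = 21+5 = 26
m=1,n=5: acc = 26+6 = 32
m=2,n=2: acc = 32+4 = 36
m=2,n=3: acc = 36+5 = 41
m=2,n=4: acc = 41+6 = 47
m=2,n=5: acc = 47+7 = 54

54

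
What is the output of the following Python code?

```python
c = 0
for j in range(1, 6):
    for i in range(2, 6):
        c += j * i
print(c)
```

210

j=1,i=2: c = 0+2 = 2
j=1,i=3: c = 2+3 = 5
j=1,i=4: c = 5+4 = 9
j=1,i=5: c = 9+5 = 14
j=2,i=2: c = 14+4 = 18
j=2,i=3: c = 18+6 = 24
j=2,i=4: c = 24+8 = 32
j=2,i=5: c = 32+10 = 42
j=3,i=2: c = 42+6 = 48
j=3,i=3: c = 48+9 = 57
j=3,i=4: c = 57+12 = 69
j=3,i=5: c = 69+15 = 84
j=4,i=2: c = 84+8 = 92
j=4,i=3: c = 92+12 = 104
j=4,i=4: c = 104+16 = 120
j=4,i=5: c = 120+20 = 140
j=5,i=2: c = 140+10 = 150
j=5,i=3: c = 150+15 = 165
j=5,i=4: c = 165+20 = 185
j=5,i=5: c = 185+25 = 210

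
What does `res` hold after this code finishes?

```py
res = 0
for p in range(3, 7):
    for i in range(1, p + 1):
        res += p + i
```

p=3,i=1: res = 0+4 = 4
p=3,i=2: res = 4+5 = 9
p=3,i=3: res = 9+6 = 15
p=4,i=1: res = 15+5 = 20
p=4,i=2: res = 20+6 = 26
p=4,i=3: res = 26+7 = 33
p=4,i=4: res = 33+8 = 41
p=5,i=1: res = 41+6 = 47
p=5,i=2: res = 47+7 = 54
p=5,i=3: res = 54+8 = 62
p=5,i=4: res = 62+9 = 71
p=5,i=5: res = 71+10 = 81
p=6,i=1: res = 81+7 = 88
p=6,i=2: res = 88+8 = 96
p=6,i=3: res = 96+9 = 105
p=6,i=4: res = 105+10 = 115
p=6,i=5: res = 115+11 = 126
p=6,i=6: res = 126+12 = 138

138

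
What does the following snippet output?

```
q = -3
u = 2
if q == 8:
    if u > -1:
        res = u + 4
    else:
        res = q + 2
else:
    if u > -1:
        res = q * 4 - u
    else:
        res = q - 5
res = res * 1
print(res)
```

q=-3, u=2
q == 8 is False; u > -1 is True
→ res = q * 4 - u = -14
res = (-14)*1 = -14

-14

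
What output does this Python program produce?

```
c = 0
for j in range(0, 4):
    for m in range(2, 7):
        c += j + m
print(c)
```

j=0,m=2: c = 0+2 = 2
j=0,m=3: c = 2+3 = 5
j=0,m=4: c = 5+4 = 9
j=0,m=5: c = 9+5 = 14
j=0,m=6: c = 14+6 = 20
j=1,m=2: c = 20+3 = 23
j=1,m=3: c = 23+4 = 27
j=1,m=4: c = 27+5 = 32
j=1,m=5: c = 32+6 = 38
j=1,m=6: c = 38+7 = 45
j=2,m=2: c = 45+4 = 49
j=2,m=3: c = 49+5 = 54
j=2,m=4: c = 54+6 = 60
j=2,m=5: c = 60+7 = 67
j=2,m=6: c = 67+8 = 75
j=3,m=2: c = 75+5 = 80
j=3,m=3: c = 80+6 = 86
j=3,m=4: c = 86+7 = 93
j=3,m=5: c = 93+8 = 101
j=3,m=6: c = 101+9 = 110

110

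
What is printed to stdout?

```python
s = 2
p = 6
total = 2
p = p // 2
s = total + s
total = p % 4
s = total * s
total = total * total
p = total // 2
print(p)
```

p = 6//2 = 3
s = 2+2 = 4
total = 3%4 = 3
s = 3*4 = 12
total = 3*3 = 9
p = 9//2 = 4

4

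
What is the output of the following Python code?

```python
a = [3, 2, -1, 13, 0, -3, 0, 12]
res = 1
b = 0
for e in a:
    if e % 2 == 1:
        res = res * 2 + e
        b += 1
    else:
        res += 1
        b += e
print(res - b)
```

e=3: odd, res = 1*2+3 = 5; b=1
e=2: not odd, res = 5+1 = 6; b=3
e=-1: odd, res = 6*2+(-1) = 11; b=4
e=13: odd, res = 11*2+13 = 35; b=5
e=0: not odd, res = 35+1 = 36; b=5
e=-3: odd, res = 36*2+(-3) = 69; b=6
e=0: not odd, res = 69+1 = 70; b=6
e=12: not odd, res = 70+1 = 71; b=18
res-b = 71-18 = 53

53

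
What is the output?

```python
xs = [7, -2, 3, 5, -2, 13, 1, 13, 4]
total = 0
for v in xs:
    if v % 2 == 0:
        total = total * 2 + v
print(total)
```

-8

v=7: not even
v=-2: even, total = 0*2+(-2) = -2
v=3: not even
v=5: not even
v=-2: even, total = (-2)*2+(-2) = -6
v=13: not even
v=1: not even
v=13: not even
v=4: even, total = (-6)*2+4 = -8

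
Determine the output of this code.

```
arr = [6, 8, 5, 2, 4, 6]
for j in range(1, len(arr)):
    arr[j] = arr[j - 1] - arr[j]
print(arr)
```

j=1: arr[1] = 6-8 = -2 → [6, -2, 5, 2, 4, 6]
j=2: arr[2] = (-2)-5 = -7 → [6, -2, -7, 2, 4, 6]
j=3: arr[3] = (-7)-2 = -9 → [6, -2, -7, -9, 4, 6]
j=4: arr[4] = (-9)-4 = -13 → [6, -2, -7, -9, -13, 6]
j=5: arr[5] = (-13)-6 = -19 → [6, -2, -7, -9, -13, -19]

[6, -2, -7, -9, -13, -19]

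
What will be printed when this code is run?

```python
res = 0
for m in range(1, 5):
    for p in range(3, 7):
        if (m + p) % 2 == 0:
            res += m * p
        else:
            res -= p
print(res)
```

56

m=1,p=3: even sum, res = 0+3 = 3
m=1,p=4: odd sum, res = 3-4 = -1
m=1,p=5: even sum, res = (-1)+5 = 4
m=1,p=6: odd sum, res = 4-6 = -2
m=2,p=3: odd sum, res = (-2)-3 = -5
m=2,p=4: even sum, res = (-5)+8 = 3
m=2,p=5: odd sum, res = 3-5 = -2
m=2,p=6: even sum, res = (-2)+12 = 10
m=3,p=3: even sum, res = 10+9 = 19
m=3,p=4: odd sum, res = 19-4 = 15
m=3,p=5: even sum, res = 15+15 = 30
m=3,p=6: odd sum, res = 30-6 = 24
m=4,p=3: odd sum, res = 24-3 = 21
m=4,p=4: even sum, res = 21+16 = 37
m=4,p=5: odd sum, res = 37-5 = 32
m=4,p=6: even sum, res = 32+24 = 56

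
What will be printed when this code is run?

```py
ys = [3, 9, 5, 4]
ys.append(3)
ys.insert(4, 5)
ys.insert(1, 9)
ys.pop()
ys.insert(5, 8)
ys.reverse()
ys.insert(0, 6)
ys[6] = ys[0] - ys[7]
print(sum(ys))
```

43

append 3 → [3, 9, 5, 4, 3]
insert 5 at 4 → [3, 9, 5, 4, 5, 3]
insert 9 at 1 → [3, 9, 9, 5, 4, 5, 3]
pop() removes 3 → [3, 9, 9, 5, 4, 5]
insert 8 at 5 → [3, 9, 9, 5, 4, 8, 5]
reverse → [5, 8, 4, 5, 9, 9, 3]
insert 6 at 0 → [6, 5, 8, 4, 5, 9, 9, 3]
ys[6] = ys[0]-ys[7] = 6-3 = 3 → [6, 5, 8, 4, 5, 9, 3, 3]
sum = 43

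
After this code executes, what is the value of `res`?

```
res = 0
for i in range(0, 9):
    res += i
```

i=0: res = 0+0 = 0
i=1: res = 0+1 = 1
i=2: res = 1+2 = 3
i=3: res = 3+3 = 6
i=4: res = 6+4 = 10
i=5: res = 10+5 = 15
i=6: res = 15+6 = 21
i=7: res = 21+7 = 28
i=8: res = 28+8 = 36

36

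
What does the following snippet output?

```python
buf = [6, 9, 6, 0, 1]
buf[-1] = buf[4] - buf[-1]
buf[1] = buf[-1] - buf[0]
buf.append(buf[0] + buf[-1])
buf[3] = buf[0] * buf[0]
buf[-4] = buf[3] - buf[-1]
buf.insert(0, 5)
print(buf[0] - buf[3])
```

buf[-1] = buf[4]-buf[-1] = 1-1 = 0 → [6, 9, 6, 0, 0]
buf[1] = buf[-1]-buf[0] = 0-6 = -6 → [6, -6, 6, 0, 0]
append buf[0]+buf[-1] = 6+0 = 6 → [6, -6, 6, 0, 0, 6]
buf[3] = buf[0]*buf[0] = 6*6 = 36 → [6, -6, 6, 36, 0, 6]
buf[-4] = buf[3]-buf[-1] = 36-6 = 30 → [6, -6, 30, 36, 0, 6]
insert 5 at 0 → [5, 6, -6, 30, 36, 0, 6]
buf[0]-buf[3] = 5-30 = -25

-25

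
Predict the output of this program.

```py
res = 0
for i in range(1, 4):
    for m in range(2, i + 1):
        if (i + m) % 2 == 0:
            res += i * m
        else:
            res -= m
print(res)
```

11

i=2,m=2: even sum, res = 0+4 = 4
i=3,m=2: odd sum, res = 4-2 = 2
i=3,m=3: even sum, res = 2+9 = 11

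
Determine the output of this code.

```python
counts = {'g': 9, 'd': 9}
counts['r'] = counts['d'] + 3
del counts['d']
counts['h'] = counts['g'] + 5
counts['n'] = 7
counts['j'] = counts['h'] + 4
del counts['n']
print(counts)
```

{'g': 9, 'r': 12, 'h': 14, 'j': 18}

counts['r'] = counts['d']+3 = 12 → {'g': 9, 'd': 9, 'r': 12}
del 'd' → {'g': 9, 'r': 12}
counts['h'] = counts['g']+5 = 14 → {'g': 9, 'r': 12, 'h': 14}
counts['n'] = 7 → {'g': 9, 'r': 12, 'h': 14, 'n': 7}
counts['j'] = counts['h']+4 = 18 → {'g': 9, 'r': 12, 'h': 14, 'n': 7, 'j': 18}
del 'n' → {'g': 9, 'r': 12, 'h': 14, 'j': 18}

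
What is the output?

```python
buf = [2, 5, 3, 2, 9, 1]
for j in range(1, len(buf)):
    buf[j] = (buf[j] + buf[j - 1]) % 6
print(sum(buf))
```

14

j=1: buf[1] = (5+2)%6 = 1 → [2, 1, 3, 2, 9, 1]
j=2: buf[2] = (3+1)%6 = 4 → [2, 1, 4, 2, 9, 1]
j=3: buf[3] = (2+4)%6 = 0 → [2, 1, 4, 0, 9, 1]
j=4: buf[4] = (9+0)%6 = 3 → [2, 1, 4, 0, 3, 1]
j=5: buf[5] = (1+3)%6 = 4 → [2, 1, 4, 0, 3, 4]
sum = 14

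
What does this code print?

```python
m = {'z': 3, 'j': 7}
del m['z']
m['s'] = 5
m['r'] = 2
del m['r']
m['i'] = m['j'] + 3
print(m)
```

del 'z' → {'j': 7}
m['s'] = 5 → {'j': 7, 's': 5}
m['r'] = 2 → {'j': 7, 's': 5, 'r': 2}
del 'r' → {'j': 7, 's': 5}
m['i'] = m['j']+3 = 10 → {'j': 7, 's': 5, 'i': 10}

{'j': 7, 's': 5, 'i': 10}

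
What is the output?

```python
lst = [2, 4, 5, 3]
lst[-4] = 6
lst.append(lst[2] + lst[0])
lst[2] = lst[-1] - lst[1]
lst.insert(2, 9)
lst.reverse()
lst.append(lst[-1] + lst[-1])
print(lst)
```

[11, 3, 7, 9, 4, 6, 12]

lst[-4] = 6 → [6, 4, 5, 3]
append lst[2]+lst[0] = 5+6 = 11 → [6, 4, 5, 3, 11]
lst[2] = lst[-1]-lst[1] = 11-4 = 7 → [6, 4, 7, 3, 11]
insert 9 at 2 → [6, 4, 9, 7, 3, 11]
reverse → [11, 3, 7, 9, 4, 6]
append lst[-1]+lst[-1] = 6+6 = 12 → [11, 3, 7, 9, 4, 6, 12]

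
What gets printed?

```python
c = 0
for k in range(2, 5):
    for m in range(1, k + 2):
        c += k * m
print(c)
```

102

k=2,m=1: c = 0+2 = 2
k=2,m=2: c = 2+4 = 6
k=2,m=3: c = 6+6 = 12
k=3,m=1: c = 12+3 = 15
k=3,m=2: c = 15+6 = 21
k=3,m=3: c = 21+9 = 30
k=3,m=4: c = 30+12 = 42
k=4,m=1: c = 42+4 = 46
k=4,m=2: c = 46+8 = 54
k=4,m=3: c = 54+12 = 66
k=4,m=4: c = 66+16 = 82
k=4,m=5: c = 82+20 = 102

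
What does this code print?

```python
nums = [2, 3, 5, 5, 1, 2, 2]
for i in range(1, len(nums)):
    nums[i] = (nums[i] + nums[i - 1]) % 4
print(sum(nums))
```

i=1: nums[1] = (3+2)%4 = 1 → [2, 1, 5, 5, 1, 2, 2]
i=2: nums[2] = (5+1)%4 = 2 → [2, 1, 2, 5, 1, 2, 2]
i=3: nums[3] = (5+2)%4 = 3 → [2, 1, 2, 3, 1, 2, 2]
i=4: nums[4] = (1+3)%4 = 0 → [2, 1, 2, 3, 0, 2, 2]
i=5: nums[5] = (2+0)%4 = 2 → [2, 1, 2, 3, 0, 2, 2]
i=6: nums[6] = (2+2)%4 = 0 → [2, 1, 2, 3, 0, 2, 0]
sum = 10

10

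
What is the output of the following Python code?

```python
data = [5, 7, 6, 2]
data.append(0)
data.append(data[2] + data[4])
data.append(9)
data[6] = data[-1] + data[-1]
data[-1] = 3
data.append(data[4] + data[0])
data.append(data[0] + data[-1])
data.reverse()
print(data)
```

[10, 5, 3, 6, 0, 2, 6, 7, 5]

append 0 → [5, 7, 6, 2, 0]
append data[2]+data[4] = 6+0 = 6 → [5, 7, 6, 2, 0, 6]
append 9 → [5, 7, 6, 2, 0, 6, 9]
data[6] = data[-1]+data[-1] = 9+9 = 18 → [5, 7, 6, 2, 0, 6, 18]
data[-1] = 3 → [5, 7, 6, 2, 0, 6, 3]
append data[4]+data[0] = 0+5 = 5 → [5, 7, 6, 2, 0, 6, 3, 5]
append data[0]+data[-1] = 5+5 = 10 → [5, 7, 6, 2, 0, 6, 3, 5, 10]
reverse → [10, 5, 3, 6, 0, 2, 6, 7, 5]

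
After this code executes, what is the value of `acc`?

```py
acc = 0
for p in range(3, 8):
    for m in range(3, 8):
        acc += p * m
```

p=3,m=3: acc = 0+9 = 9
p=3,m=4: acc = 9+12 = 21
p=3,m=5: acc = 21+15 = 36
p=3,m=6: acc = 36+18 = 54
p=3,m=7: acc = 54+21 = 75
p=4,m=3: acc = 75+12 = 87
p=4,m=4: acc = 87+16 = 103
p=4,m=5: acc = 103+20 = 123
p=4,m=6: acc = 123+24 = 147
p=4,m=7: acc = 147+28 = 175
p=5,m=3: acc = 175+15 = 190
p=5,m=4: acc = 190+20 = 210
p=5,m=5: acc = 210+25 = 235
p=5,m=6: acc = 235+30 = 265
p=5,m=7: acc = 265+35 = 300
p=6,m=3: acc = 300+18 = 318
p=6,m=4: acc = 318+24 = 342
p=6,m=5: acc = 342+30 = 372
p=6,m=6: acc = 372+36 = 408
p=6,m=7: acc = 408+42 = 450
p=7,m=3: acc = 450+21 = 471
p=7,m=4: acc = 471+28 = 499
p=7,m=5: acc = 499+35 = 534
p=7,m=6: acc = 534+42 = 576
p=7,m=7: acc = 576+49 = 625

625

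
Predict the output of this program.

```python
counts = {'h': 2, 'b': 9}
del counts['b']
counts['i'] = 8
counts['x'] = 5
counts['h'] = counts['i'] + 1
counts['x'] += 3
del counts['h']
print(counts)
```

del 'b' → {'h': 2}
counts['i'] = 8 → {'h': 2, 'i': 8}
counts['x'] = 5 → {'h': 2, 'i': 8, 'x': 5}
counts['h'] = counts['i']+1 = 9 → {'h': 9, 'i': 8, 'x': 5}
counts['x'] = 5+3 = 8 → {'h': 9, 'i': 8, 'x': 8}
del 'h' → {'i': 8, 'x': 8}

{'i': 8, 'x': 8}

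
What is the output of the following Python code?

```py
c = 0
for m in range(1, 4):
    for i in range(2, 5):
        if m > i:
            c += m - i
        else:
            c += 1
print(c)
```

9

m=1,i=2: not 1>2, c = 0+1 = 1
m=1,i=3: not 1>3, c = 1+1 = 2
m=1,i=4: not 1>4, c = 2+1 = 3
m=2,i=2: not 2>2, c = 3+1 = 4
m=2,i=3: not 2>3, c = 4+1 = 5
m=2,i=4: not 2>4, c = 5+1 = 6
m=3,i=2: 3>2, c = 6+1 = 7
m=3,i=3: not 3>3, c = 7+1 = 8
m=3,i=4: not 3>4, c = 8+1 = 9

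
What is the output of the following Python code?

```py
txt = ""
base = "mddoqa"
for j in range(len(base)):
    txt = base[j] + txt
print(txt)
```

aqoddm

j=0: prepend 'm' → 'm'
j=1: prepend 'd' → 'dm'
j=2: prepend 'd' → 'ddm'
j=3: prepend 'o' → 'oddm'
j=4: prepend 'q' → 'qoddm'
j=5: prepend 'a' → 'aqoddm'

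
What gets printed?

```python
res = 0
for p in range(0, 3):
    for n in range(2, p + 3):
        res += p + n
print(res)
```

p=0,n=2: res = 0+2 = 2
p=1,n=2: res = 2+3 = 5
p=1,n=3: res = 5+4 = 9
p=2,n=2: res = 9+4 = 13
p=2,n=3: res = 13+5 = 18
p=2,n=4: res = 18+6 = 24

24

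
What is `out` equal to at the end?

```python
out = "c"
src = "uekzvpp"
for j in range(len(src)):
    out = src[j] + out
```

j=0: prepend 'u' → 'uc'
j=1: prepend 'e' → 'euc'
j=2: prepend 'k' → 'keuc'
j=3: prepend 'z' → 'zkeuc'
j=4: prepend 'v' → 'vzkeuc'
j=5: prepend 'p' → 'pvzkeuc'
j=6: prepend 'p' → 'ppvzkeuc'

'ppvzkeuc'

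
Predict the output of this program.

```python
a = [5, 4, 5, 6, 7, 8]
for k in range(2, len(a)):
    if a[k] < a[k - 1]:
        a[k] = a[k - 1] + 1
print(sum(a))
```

35

k=2: 5>=4, unchanged → [5, 4, 5, 6, 7, 8]
k=3: 6>=5, unchanged → [5, 4, 5, 6, 7, 8]
k=4: 7>=6, unchanged → [5, 4, 5, 6, 7, 8]
k=5: 8>=7, unchanged → [5, 4, 5, 6, 7, 8]
sum = 35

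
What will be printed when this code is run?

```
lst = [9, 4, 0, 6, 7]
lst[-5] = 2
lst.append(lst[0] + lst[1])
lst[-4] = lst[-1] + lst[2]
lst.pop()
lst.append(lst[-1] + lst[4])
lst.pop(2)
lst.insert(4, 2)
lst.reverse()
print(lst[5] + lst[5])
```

4

lst[-5] = 2 → [2, 4, 0, 6, 7]
append lst[0]+lst[1] = 2+4 = 6 → [2, 4, 0, 6, 7, 6]
lst[-4] = lst[-1]+lst[2] = 6+0 = 6 → [2, 4, 6, 6, 7, 6]
pop() removes 6 → [2, 4, 6, 6, 7]
append lst[-1]+lst[4] = 7+7 = 14 → [2, 4, 6, 6, 7, 14]
pop(2) removes 6 → [2, 4, 6, 7, 14]
insert 2 at 4 → [2, 4, 6, 7, 2, 14]
reverse → [14, 2, 7, 6, 4, 2]
lst[5]+lst[5] = 2+2 = 4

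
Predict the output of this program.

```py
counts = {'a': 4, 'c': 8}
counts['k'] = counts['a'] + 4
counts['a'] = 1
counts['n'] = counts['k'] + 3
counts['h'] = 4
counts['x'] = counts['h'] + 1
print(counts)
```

counts['k'] = counts['a']+4 = 8 → {'a': 4, 'c': 8, 'k': 8}
counts['a'] = 1 → {'a': 1, 'c': 8, 'k': 8}
counts['n'] = counts['k']+3 = 11 → {'a': 1, 'c': 8, 'k': 8, 'n': 11}
counts['h'] = 4 → {'a': 1, 'c': 8, 'k': 8, 'n': 11, 'h': 4}
counts['x'] = counts['h']+1 = 5 → {'a': 1, 'c': 8, 'k': 8, 'n': 11, 'h': 4, 'x': 5}

{'a': 1, 'c': 8, 'k': 8, 'n': 11, 'h': 4, 'x': 5}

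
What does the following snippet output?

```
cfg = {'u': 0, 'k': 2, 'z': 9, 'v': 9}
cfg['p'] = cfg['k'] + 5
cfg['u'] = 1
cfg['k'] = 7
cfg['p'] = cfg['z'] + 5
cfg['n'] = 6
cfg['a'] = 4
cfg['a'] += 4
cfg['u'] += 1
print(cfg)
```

cfg['p'] = cfg['k']+5 = 7 → {'u': 0, 'k': 2, 'z': 9, 'v': 9, 'p': 7}
cfg['u'] = 1 → {'u': 1, 'k': 2, 'z': 9, 'v': 9, 'p': 7}
cfg['k'] = 7 → {'u': 1, 'k': 7, 'z': 9, 'v': 9, 'p': 7}
cfg['p'] = cfg['z']+5 = 14 → {'u': 1, 'k': 7, 'z': 9, 'v': 9, 'p': 14}
cfg['n'] = 6 → {'u': 1, 'k': 7, 'z': 9, 'v': 9, 'p': 14, 'n': 6}
cfg['a'] = 4 → {'u': 1, 'k': 7, 'z': 9, 'v': 9, 'p': 14, 'n': 6, 'a': 4}
cfg['a'] = 4+4 = 8 → {'u': 1, 'k': 7, 'z': 9, 'v': 9, 'p': 14, 'n': 6, 'a': 8}
cfg['u'] = 1+1 = 2 → {'u': 2, 'k': 7, 'z': 9, 'v': 9, 'p': 14, 'n': 6, 'a': 8}

{'u': 2, 'k': 7, 'z': 9, 'v': 9, 'p': 14, 'n': 6, 'a': 8}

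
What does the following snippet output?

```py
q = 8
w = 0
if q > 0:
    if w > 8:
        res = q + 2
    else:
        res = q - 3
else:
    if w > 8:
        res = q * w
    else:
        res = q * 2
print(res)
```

5

q=8, w=0
q > 0 is True; w > 8 is False
→ res = q - 3 = 5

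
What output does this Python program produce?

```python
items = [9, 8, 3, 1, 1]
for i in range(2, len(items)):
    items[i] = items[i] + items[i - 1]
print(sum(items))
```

53

i=2: items[2] = 3+8 = 11 → [9, 8, 11, 1, 1]
i=3: items[3] = 1+11 = 12 → [9, 8, 11, 12, 1]
i=4: items[4] = 1+12 = 13 → [9, 8, 11, 12, 13]
sum = 53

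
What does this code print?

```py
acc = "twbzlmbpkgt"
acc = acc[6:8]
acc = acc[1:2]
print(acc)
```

slice [6:8] → 'bp'
slice [1:2] → 'p'

p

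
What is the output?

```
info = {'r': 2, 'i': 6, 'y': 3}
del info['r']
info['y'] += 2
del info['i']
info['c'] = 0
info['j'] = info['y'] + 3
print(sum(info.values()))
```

13

del 'r' → {'i': 6, 'y': 3}
info['y'] = 3+2 = 5 → {'i': 6, 'y': 5}
del 'i' → {'y': 5}
info['c'] = 0 → {'y': 5, 'c': 0}
info['j'] = info['y']+3 = 8 → {'y': 5, 'c': 0, 'j': 8}
sum of values = 13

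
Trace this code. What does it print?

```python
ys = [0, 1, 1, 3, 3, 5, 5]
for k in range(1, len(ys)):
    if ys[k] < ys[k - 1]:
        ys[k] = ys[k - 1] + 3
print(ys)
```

[0, 1, 1, 3, 3, 5, 5]

k=1: 1>=0, unchanged → [0, 1, 1, 3, 3, 5, 5]
k=2: 1>=1, unchanged → [0, 1, 1, 3, 3, 5, 5]
k=3: 3>=1, unchanged → [0, 1, 1, 3, 3, 5, 5]
k=4: 3>=3, unchanged → [0, 1, 1, 3, 3, 5, 5]
k=5: 5>=3, unchanged → [0, 1, 1, 3, 3, 5, 5]
k=6: 5>=5, unchanged → [0, 1, 1, 3, 3, 5, 5]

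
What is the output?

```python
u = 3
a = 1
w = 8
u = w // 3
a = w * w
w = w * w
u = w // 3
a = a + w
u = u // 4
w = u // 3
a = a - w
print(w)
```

u = 8//3 = 2
a = 8*8 = 64
w = 8*8 = 64
u = 64//3 = 21
a = 64+64 = 128
u = 21//4 = 5
w = 5//3 = 1
a = 128-1 = 127

1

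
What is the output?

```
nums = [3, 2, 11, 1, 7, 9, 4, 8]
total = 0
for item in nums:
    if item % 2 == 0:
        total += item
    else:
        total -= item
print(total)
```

item=3: not even, total = 0-3 = -3
item=2: even, total = (-3)+2 = -1
item=11: not even, total = (-1)-11 = -12
item=1: not even, total = (-12)-1 = -13
item=7: not even, total = (-13)-7 = -20
item=9: not even, total = (-20)-9 = -29
item=4: even, total = (-29)+4 = -25
item=8: even, total = (-25)+8 = -17

-17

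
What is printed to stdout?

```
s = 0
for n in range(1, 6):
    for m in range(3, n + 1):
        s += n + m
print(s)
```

n=3,m=3: s = 0+6 = 6
n=4,m=3: s = 6+7 = 13
n=4,m=4: s = 13+8 = 21
n=5,m=3: s = 21+8 = 29
n=5,m=4: s = 29+9 = 38
n=5,m=5: s = 38+10 = 48

48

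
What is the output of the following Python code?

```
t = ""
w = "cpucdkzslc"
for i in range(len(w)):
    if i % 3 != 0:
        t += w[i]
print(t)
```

i=0: skip
i=1: add 'p' → 'p'
i=2: add 'u' → 'pu'
i=3: skip
i=4: add 'd' → 'pud'
i=5: add 'k' → 'pudk'
i=6: skip
i=7: add 's' → 'pudks'
i=8: add 'l' → 'pudksl'
i=9: skip

pudksl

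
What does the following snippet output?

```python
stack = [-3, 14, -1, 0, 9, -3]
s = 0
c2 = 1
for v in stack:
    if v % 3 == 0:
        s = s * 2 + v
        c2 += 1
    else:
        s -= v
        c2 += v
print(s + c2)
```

v=-3: %3==0, s = 0*2+(-3) = -3; c2=2
v=14: not %3==0, s = (-3)-14 = -17; c2=16
v=-1: not %3==0, s = (-17)-(-1) = -16; c2=15
v=0: %3==0, s = (-16)*2+0 = -32; c2=16
v=9: %3==0, s = (-32)*2+9 = -55; c2=17
v=-3: %3==0, s = (-55)*2+(-3) = -113; c2=18
s+c2 = (-113)+18 = -95

-95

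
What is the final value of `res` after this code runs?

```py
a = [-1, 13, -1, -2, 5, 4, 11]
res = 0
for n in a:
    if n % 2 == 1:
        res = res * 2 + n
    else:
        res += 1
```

n=-1: odd, res = 0*2+(-1) = -1
n=13: odd, res = (-1)*2+13 = 11
n=-1: odd, res = 11*2+(-1) = 21
n=-2: not odd, res = 21+1 = 22
n=5: odd, res = 22*2+5 = 49
n=4: not odd, res = 49+1 = 50
n=11: odd, res = 50*2+11 = 111

111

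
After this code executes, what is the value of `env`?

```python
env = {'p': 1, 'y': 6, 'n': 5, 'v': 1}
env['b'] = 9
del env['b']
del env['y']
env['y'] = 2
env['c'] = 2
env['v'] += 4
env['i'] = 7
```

env['b'] = 9 → {'p': 1, 'y': 6, 'n': 5, 'v': 1, 'b': 9}
del 'b' → {'p': 1, 'y': 6, 'n': 5, 'v': 1}
del 'y' → {'p': 1, 'n': 5, 'v': 1}
env['y'] = 2 → {'p': 1, 'n': 5, 'v': 1, 'y': 2}
env['c'] = 2 → {'p': 1, 'n': 5, 'v': 1, 'y': 2, 'c': 2}
env['v'] = 1+4 = 5 → {'p': 1, 'n': 5, 'v': 5, 'y': 2, 'c': 2}
env['i'] = 7 → {'p': 1, 'n': 5, 'v': 5, 'y': 2, 'c': 2, 'i': 7}

{'p': 1, 'n': 5, 'v': 5, 'y': 2, 'c': 2, 'i': 7}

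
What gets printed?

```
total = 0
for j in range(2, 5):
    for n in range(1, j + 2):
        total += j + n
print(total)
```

j=2,n=1: total = 0+3 = 3
j=2,n=2: total = 3+4 = 7
j=2,n=3: total = 7+5 = 12
j=3,n=1: total = 12+4 = 16
j=3,n=2: total = 16+5 = 21
j=3,n=3: total = 21+6 = 27
j=3,n=4: total = 27+7 = 34
j=4,n=1: total = 34+5 = 39
j=4,n=2: total = 39+6 = 45
j=4,n=3: total = 45+7 = 52
j=4,n=4: total = 52+8 = 60
j=4,n=5: total = 60+9 = 69

69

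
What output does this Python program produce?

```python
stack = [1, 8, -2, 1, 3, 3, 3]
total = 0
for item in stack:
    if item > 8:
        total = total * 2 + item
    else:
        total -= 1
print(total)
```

item=1: not >8, total = 0-1 = -1
item=8: not >8, total = (-1)-1 = -2
item=-2: not >8, total = (-2)-1 = -3
item=1: not >8, total = (-3)-1 = -4
item=3: not >8, total = (-4)-1 = -5
item=3: not >8, total = (-5)-1 = -6
item=3: not >8, total = (-6)-1 = -7

-7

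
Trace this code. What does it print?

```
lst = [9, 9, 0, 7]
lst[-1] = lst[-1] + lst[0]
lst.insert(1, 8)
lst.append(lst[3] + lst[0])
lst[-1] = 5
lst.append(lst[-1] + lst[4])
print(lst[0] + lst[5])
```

lst[-1] = lst[-1]+lst[0] = 7+9 = 16 → [9, 9, 0, 16]
insert 8 at 1 → [9, 8, 9, 0, 16]
append lst[3]+lst[0] = 0+9 = 9 → [9, 8, 9, 0, 16, 9]
lst[-1] = 5 → [9, 8, 9, 0, 16, 5]
append lst[-1]+lst[4] = 5+16 = 21 → [9, 8, 9, 0, 16, 5, 21]
lst[0]+lst[5] = 9+5 = 14

14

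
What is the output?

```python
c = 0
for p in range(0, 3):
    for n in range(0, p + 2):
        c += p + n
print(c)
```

p=0,n=0: c = 0+0 = 0
p=0,n=1: c = 0+1 = 1
p=1,n=0: c = 1+1 = 2
p=1,n=1: c = 2+2 = 4
p=1,n=2: c = 4+3 = 7
p=2,n=0: c = 7+2 = 9
p=2,n=1: c = 9+3 = 12
p=2,n=2: c = 12+4 = 16
p=2,n=3: c = 16+5 = 21

21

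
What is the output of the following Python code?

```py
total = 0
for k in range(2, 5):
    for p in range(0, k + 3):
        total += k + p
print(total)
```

102

k=2,p=0: total = 0+2 = 2
k=2,p=1: total = 2+3 = 5
k=2,p=2: total = 5+4 = 9
k=2,p=3: total = 9+5 = 14
k=2,p=4: total = 14+6 = 20
k=3,p=0: total = 20+3 = 23
k=3,p=1: total = 23+4 = 27
k=3,p=2: total = 27+5 = 32
k=3,p=3: total = 32+6 = 38
k=3,p=4: total = 38+7 = 45
k=3,p=5: total = 45+8 = 53
k=4,p=0: total = 53+4 = 57
k=4,p=1: total = 57+5 = 62
k=4,p=2: total = 62+6 = 68
k=4,p=3: total = 68+7 = 75
k=4,p=4: total = 75+8 = 83
k=4,p=5: total = 83+9 = 92
k=4,p=6: total = 92+10 = 102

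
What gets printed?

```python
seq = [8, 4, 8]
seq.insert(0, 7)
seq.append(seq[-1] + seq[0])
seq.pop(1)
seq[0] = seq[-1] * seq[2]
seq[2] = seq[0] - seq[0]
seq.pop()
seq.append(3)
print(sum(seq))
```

127

insert 7 at 0 → [7, 8, 4, 8]
append seq[-1]+seq[0] = 8+7 = 15 → [7, 8, 4, 8, 15]
pop(1) removes 8 → [7, 4, 8, 15]
seq[0] = seq[-1]*seq[2] = 15*8 = 120 → [120, 4, 8, 15]
seq[2] = seq[0]-seq[0] = 120-120 = 0 → [120, 4, 0, 15]
pop() removes 15 → [120, 4, 0]
append 3 → [120, 4, 0, 3]
sum = 127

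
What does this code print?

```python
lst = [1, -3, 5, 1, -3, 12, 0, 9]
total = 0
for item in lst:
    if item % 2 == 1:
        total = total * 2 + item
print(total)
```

31

item=1: odd, total = 0*2+1 = 1
item=-3: odd, total = 1*2+(-3) = -1
item=5: odd, total = (-1)*2+5 = 3
item=1: odd, total = 3*2+1 = 7
item=-3: odd, total = 7*2+(-3) = 11
item=12: not odd
item=0: not odd
item=9: odd, total = 11*2+9 = 31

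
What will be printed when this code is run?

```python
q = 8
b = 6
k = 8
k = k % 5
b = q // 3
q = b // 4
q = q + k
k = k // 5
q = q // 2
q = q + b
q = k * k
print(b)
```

k = 8%5 = 3
b = 8//3 = 2
q = 2//4 = 0
q = 0+3 = 3
k = 3//5 = 0
q = 3//2 = 1
q = 1+2 = 3
q = 0*0 = 0

2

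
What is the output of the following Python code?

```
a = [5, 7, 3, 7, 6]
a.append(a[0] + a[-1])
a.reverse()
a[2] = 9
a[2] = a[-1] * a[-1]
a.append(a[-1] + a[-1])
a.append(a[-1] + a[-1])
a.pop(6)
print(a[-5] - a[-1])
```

append a[0]+a[-1] = 5+6 = 11 → [5, 7, 3, 7, 6, 11]
reverse → [11, 6, 7, 3, 7, 5]
a[2] = 9 → [11, 6, 9, 3, 7, 5]
a[2] = a[-1]*a[-1] = 5*5 = 25 → [11, 6, 25, 3, 7, 5]
append a[-1]+a[-1] = 5+5 = 10 → [11, 6, 25, 3, 7, 5, 10]
append a[-1]+a[-1] = 10+10 = 20 → [11, 6, 25, 3, 7, 5, 10, 20]
pop(6) removes 10 → [11, 6, 25, 3, 7, 5, 20]
a[-5]-a[-1] = 25-20 = 5

5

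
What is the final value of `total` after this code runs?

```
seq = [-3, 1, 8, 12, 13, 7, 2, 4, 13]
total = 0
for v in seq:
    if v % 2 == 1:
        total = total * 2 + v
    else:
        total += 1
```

59

v=-3: odd, total = 0*2+(-3) = -3
v=1: odd, total = (-3)*2+1 = -5
v=8: not odd, total = (-5)+1 = -4
v=12: not odd, total = (-4)+1 = -3
v=13: odd, total = (-3)*2+13 = 7
v=7: odd, total = 7*2+7 = 21
v=2: not odd, total = 21+1 = 22
v=4: not odd, total = 22+1 = 23
v=13: odd, total = 23*2+13 = 59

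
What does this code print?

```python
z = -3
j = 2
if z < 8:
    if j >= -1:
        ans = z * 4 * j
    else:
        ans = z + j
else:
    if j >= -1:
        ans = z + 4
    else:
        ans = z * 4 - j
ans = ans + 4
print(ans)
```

z=-3, j=2
z < 8 is True; j >= -1 is True
→ ans = z * 4 * j = -24
ans = (-24)+4 = -20

-20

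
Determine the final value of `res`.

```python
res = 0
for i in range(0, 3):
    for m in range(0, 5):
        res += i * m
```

i=0,m=0: res = 0+0 = 0
i=0,m=1: res = 0+0 = 0
i=0,m=2: res = 0+0 = 0
i=0,m=3: res = 0+0 = 0
i=0,m=4: res = 0+0 = 0
i=1,m=0: res = 0+0 = 0
i=1,m=1: res = 0+1 = 1
i=1,m=2: res = 1+2 = 3
i=1,m=3: res = 3+3 = 6
i=1,m=4: res = 6+4 = 10
i=2,m=0: res = 10+0 = 10
i=2,m=1: res = 10+2 = 12
i=2,m=2: res = 12+4 = 16
i=2,m=3: res = 16+6 = 22
i=2,m=4: res = 22+8 = 30

30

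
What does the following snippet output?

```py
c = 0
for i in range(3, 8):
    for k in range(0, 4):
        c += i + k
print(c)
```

130

i=3,k=0: c = 0+3 = 3
i=3,k=1: c = 3+4 = 7
i=3,k=2: c = 7+5 = 12
i=3,k=3: c = 12+6 = 18
i=4,k=0: c = 18+4 = 22
i=4,k=1: c = 22+5 = 27
i=4,k=2: c = 27+6 = 33
i=4,k=3: c = 33+7 = 40
i=5,k=0: c = 40+5 = 45
i=5,k=1: c = 45+6 = 51
i=5,k=2: c = 51+7 = 58
i=5,k=3: c = 58+8 = 66
i=6,k=0: c = 66+6 = 72
i=6,k=1: c = 72+7 = 79
i=6,k=2: c = 79+8 = 87
i=6,k=3: c = 87+9 = 96
i=7,k=0: c = 96+7 = 103
i=7,k=1: c = 103+8 = 111
i=7,k=2: c = 111+9 = 120
i=7,k=3: c = 120+10 = 130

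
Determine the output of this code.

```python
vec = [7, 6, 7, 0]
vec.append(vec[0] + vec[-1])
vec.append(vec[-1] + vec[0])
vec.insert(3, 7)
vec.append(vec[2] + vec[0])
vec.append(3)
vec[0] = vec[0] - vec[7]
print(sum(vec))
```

append vec[0]+vec[-1] = 7+0 = 7 → [7, 6, 7, 0, 7]
append vec[-1]+vec[0] = 7+7 = 14 → [7, 6, 7, 0, 7, 14]
insert 7 at 3 → [7, 6, 7, 7, 0, 7, 14]
append vec[2]+vec[0] = 7+7 = 14 → [7, 6, 7, 7, 0, 7, 14, 14]
append 3 → [7, 6, 7, 7, 0, 7, 14, 14, 3]
vec[0] = vec[0]-vec[7] = 7-14 = -7 → [-7, 6, 7, 7, 0, 7, 14, 14, 3]
sum = 51

51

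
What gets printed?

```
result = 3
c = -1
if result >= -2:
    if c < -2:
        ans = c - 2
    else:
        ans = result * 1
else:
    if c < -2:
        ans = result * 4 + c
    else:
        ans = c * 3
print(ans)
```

result=3, c=-1
result >= -2 is True; c < -2 is False
→ ans = result * 1 = 3

3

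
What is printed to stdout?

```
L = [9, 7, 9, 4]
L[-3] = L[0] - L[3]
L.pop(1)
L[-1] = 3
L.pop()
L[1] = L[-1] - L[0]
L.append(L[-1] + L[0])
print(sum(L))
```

L[-3] = L[0]-L[3] = 9-4 = 5 → [9, 5, 9, 4]
pop(1) removes 5 → [9, 9, 4]
L[-1] = 3 → [9, 9, 3]
pop() removes 3 → [9, 9]
L[1] = L[-1]-L[0] = 9-9 = 0 → [9, 0]
append L[-1]+L[0] = 0+9 = 9 → [9, 0, 9]
sum = 18

18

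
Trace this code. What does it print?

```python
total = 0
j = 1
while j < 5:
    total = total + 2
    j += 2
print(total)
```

j=1: total = 0+2 = 2
j=3: total = 2+2 = 4

4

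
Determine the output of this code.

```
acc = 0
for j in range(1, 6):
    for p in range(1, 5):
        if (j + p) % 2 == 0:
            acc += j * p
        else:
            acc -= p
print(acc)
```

46

j=1,p=1: even sum, acc = 0+1 = 1
j=1,p=2: odd sum, acc = 1-2 = -1
j=1,p=3: even sum, acc = (-1)+3 = 2
j=1,p=4: odd sum, acc = 2-4 = -2
j=2,p=1: odd sum, acc = (-2)-1 = -3
j=2,p=2: even sum, acc = (-3)+4 = 1
j=2,p=3: odd sum, acc = 1-3 = -2
j=2,p=4: even sum, acc = (-2)+8 = 6
j=3,p=1: even sum, acc = 6+3 = 9
j=3,p=2: odd sum, acc = 9-2 = 7
j=3,p=3: even sum, acc = 7+9 = 16
j=3,p=4: odd sum, acc = 16-4 = 12
j=4,p=1: odd sum, acc = 12-1 = 11
j=4,p=2: even sum, acc = 11+8 = 19
j=4,p=3: odd sum, acc = 19-3 = 16
j=4,p=4: even sum, acc = 16+16 = 32
j=5,p=1: even sum, acc = 32+5 = 37
j=5,p=2: odd sum, acc = 37-2 = 35
j=5,p=3: even sum, acc = 35+15 = 50
j=5,p=4: odd sum, acc = 50-4 = 46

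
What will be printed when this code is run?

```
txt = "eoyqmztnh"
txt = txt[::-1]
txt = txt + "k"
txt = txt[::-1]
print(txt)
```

keoyqmztnh

reverse → 'hntzmqyoe'
+ 'k' → 'hntzmqyoek'
reverse → 'keoyqmztnh'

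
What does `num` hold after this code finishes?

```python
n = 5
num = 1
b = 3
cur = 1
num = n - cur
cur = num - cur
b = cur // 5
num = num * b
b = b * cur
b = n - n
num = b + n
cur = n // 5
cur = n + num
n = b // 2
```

num = 5-1 = 4
cur = 4-1 = 3
b = 3//5 = 0
num = 4*0 = 0
b = 0*3 = 0
b = 5-5 = 0
num = 0+5 = 5
cur = 5//5 = 1
cur = 5+5 = 10
n = 0//2 = 0

5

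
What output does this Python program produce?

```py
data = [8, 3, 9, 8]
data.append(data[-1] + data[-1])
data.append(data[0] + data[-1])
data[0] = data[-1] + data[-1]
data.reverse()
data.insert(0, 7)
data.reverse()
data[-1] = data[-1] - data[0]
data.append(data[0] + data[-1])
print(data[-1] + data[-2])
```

append data[-1]+data[-1] = 8+8 = 16 → [8, 3, 9, 8, 16]
append data[0]+data[-1] = 8+16 = 24 → [8, 3, 9, 8, 16, 24]
data[0] = data[-1]+data[-1] = 24+24 = 48 → [48, 3, 9, 8, 16, 24]
reverse → [24, 16, 8, 9, 3, 48]
insert 7 at 0 → [7, 24, 16, 8, 9, 3, 48]
reverse → [48, 3, 9, 8, 16, 24, 7]
data[-1] = data[-1]-data[0] = 7-48 = -41 → [48, 3, 9, 8, 16, 24, -41]
append data[0]+data[-1] = 48+(-41) = 7 → [48, 3, 9, 8, 16, 24, -41, 7]
data[-1]+data[-2] = 7+(-41) = -34

-34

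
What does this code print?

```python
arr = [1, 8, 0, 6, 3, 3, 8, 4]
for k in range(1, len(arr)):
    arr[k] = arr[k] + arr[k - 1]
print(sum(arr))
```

135

k=1: arr[1] = 8+1 = 9 → [1, 9, 0, 6, 3, 3, 8, 4]
k=2: arr[2] = 0+9 = 9 → [1, 9, 9, 6, 3, 3, 8, 4]
k=3: arr[3] = 6+9 = 15 → [1, 9, 9, 15, 3, 3, 8, 4]
k=4: arr[4] = 3+15 = 18 → [1, 9, 9, 15, 18, 3, 8, 4]
k=5: arr[5] = 3+18 = 21 → [1, 9, 9, 15, 18, 21, 8, 4]
k=6: arr[6] = 8+21 = 29 → [1, 9, 9, 15, 18, 21, 29, 4]
k=7: arr[7] = 4+29 = 33 → [1, 9, 9, 15, 18, 21, 29, 33]
sum = 135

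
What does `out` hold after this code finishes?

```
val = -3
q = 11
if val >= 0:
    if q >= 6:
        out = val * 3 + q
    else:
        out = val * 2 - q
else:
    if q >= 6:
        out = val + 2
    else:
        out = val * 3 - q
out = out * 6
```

-6

val=-3, q=11
val >= 0 is False; q >= 6 is True
→ out = val + 2 = -1
out = (-1)*6 = -6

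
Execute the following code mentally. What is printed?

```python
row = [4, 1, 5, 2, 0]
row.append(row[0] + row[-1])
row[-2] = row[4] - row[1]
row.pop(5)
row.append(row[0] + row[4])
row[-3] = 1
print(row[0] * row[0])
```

append row[0]+row[-1] = 4+0 = 4 → [4, 1, 5, 2, 0, 4]
row[-2] = row[4]-row[1] = 0-1 = -1 → [4, 1, 5, 2, -1, 4]
pop(5) removes 4 → [4, 1, 5, 2, -1]
append row[0]+row[4] = 4+(-1) = 3 → [4, 1, 5, 2, -1, 3]
row[-3] = 1 → [4, 1, 5, 1, -1, 3]
row[0]*row[0] = 4*4 = 16

16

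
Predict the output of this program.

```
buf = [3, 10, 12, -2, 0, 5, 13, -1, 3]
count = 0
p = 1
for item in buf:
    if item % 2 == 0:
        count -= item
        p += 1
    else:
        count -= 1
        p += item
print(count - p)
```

item=3: not even, count = 0-1 = -1; p=4
item=10: even, count = (-1)-10 = -11; p=5
item=12: even, count = (-11)-12 = -23; p=6
item=-2: even, count = (-23)-(-2) = -21; p=7
item=0: even, count = (-21)-0 = -21; p=8
item=5: not even, count = (-21)-1 = -22; p=13
item=13: not even, count = (-22)-1 = -23; p=26
item=-1: not even, count = (-23)-1 = -24; p=25
item=3: not even, count = (-24)-1 = -25; p=28
count-p = (-25)-28 = -53

-53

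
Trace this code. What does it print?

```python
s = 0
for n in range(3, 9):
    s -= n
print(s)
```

-33

n=3: s = 0-3 = -3
n=4: s = (-3)-4 = -7
n=5: s = (-7)-5 = -12
n=6: s = (-12)-6 = -18
n=7: s = (-18)-7 = -25
n=8: s = (-25)-8 = -33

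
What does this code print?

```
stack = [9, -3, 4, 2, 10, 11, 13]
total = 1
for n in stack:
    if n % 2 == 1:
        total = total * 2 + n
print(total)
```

111

n=9: odd, total = 1*2+9 = 11
n=-3: odd, total = 11*2+(-3) = 19
n=4: not odd
n=2: not odd
n=10: not odd
n=11: odd, total = 19*2+11 = 49
n=13: odd, total = 49*2+13 = 111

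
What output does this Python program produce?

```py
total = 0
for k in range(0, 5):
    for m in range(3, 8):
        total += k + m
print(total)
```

175

k=0,m=3: total = 0+3 = 3
k=0,m=4: total = 3+4 = 7
k=0,m=5: total = 7+5 = 12
k=0,m=6: total = 12+6 = 18
k=0,m=7: total = 18+7 = 25
k=1,m=3: total = 25+4 = 29
k=1,m=4: total = 29+5 = 34
k=1,m=5: total = 34+6 = 40
k=1,m=6: total = 40+7 = 47
k=1,m=7: total = 47+8 = 55
k=2,m=3: total = 55+5 = 60
k=2,m=4: total = 60+6 = 66
k=2,m=5: total = 66+7 = 73
k=2,m=6: total = 73+8 = 81
k=2,m=7: total = 81+9 = 90
k=3,m=3: total = 90+6 = 96
k=3,m=4: total = 96+7 = 103
k=3,m=5: total = 103+8 = 111
k=3,m=6: total = 111+9 = 120
k=3,m=7: total = 120+10 = 130
k=4,m=3: total = 130+7 = 137
k=4,m=4: total = 137+8 = 145
k=4,m=5: total = 145+9 = 154
k=4,m=6: total = 154+10 = 164
k=4,m=7: total = 164+11 = 175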